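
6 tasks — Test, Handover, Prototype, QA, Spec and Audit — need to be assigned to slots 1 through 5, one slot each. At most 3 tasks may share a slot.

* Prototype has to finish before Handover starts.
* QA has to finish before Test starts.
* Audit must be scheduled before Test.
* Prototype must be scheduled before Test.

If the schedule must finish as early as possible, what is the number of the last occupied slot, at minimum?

The precedence chain requires at least 2 distinct slots.
With at most 3 per slot and 6 tasks, at least 2 slots are needed.
2 works (last occupied slot: 2): for example Audit=1; QA=1; Test=2; Handover=2; Prototype=1; Spec=2.

slot 2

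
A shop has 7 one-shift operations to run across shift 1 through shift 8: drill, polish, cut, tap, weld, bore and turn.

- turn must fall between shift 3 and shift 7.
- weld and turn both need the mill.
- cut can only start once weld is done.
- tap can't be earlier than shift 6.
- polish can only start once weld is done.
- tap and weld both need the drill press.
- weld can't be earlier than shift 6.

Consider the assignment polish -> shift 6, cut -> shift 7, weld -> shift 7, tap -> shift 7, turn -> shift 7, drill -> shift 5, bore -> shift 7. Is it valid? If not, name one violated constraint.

No. polish can only start once weld is done is not satisfied.

turn must fall between shift 3 and shift 7 — holds.
cut can only start once weld is done — violated.
tap can't be earlier than shift 6 — holds.
weld can't be earlier than shift 6 — holds.
polish can only start once weld is done — violated.
weld and turn both need the mill — violated.
tap and weld both need the drill press — violated.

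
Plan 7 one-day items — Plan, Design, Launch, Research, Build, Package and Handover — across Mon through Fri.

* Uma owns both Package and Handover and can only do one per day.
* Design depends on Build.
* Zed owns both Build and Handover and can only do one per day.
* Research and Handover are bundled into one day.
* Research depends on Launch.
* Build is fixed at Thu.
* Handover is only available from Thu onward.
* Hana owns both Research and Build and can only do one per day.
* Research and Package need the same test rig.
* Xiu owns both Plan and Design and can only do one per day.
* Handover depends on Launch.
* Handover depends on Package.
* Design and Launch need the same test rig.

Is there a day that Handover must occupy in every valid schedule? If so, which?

Fri

Handover's window is Thu–Fri.
Build is fixed at Thu, and Handover can't share a day with Build.
So Handover must be Fri.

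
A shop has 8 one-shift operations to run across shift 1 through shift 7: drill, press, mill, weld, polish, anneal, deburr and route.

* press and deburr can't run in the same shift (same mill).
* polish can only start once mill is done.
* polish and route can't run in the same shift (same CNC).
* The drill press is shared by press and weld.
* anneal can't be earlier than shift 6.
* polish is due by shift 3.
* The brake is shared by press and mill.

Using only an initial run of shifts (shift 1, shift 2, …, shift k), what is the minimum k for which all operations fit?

6

The precedence chain requires at least 2 distinct shifts.
anneal can't be placed before shift 6, so the schedule must run through at least shift 6.
6 works (last occupied shift: shift 6): for example mill=shift 1, polish=shift 2, route=shift 1, drill=shift 1, deburr=shift 1, weld=shift 1, press=shift 2, anneal=shift 6.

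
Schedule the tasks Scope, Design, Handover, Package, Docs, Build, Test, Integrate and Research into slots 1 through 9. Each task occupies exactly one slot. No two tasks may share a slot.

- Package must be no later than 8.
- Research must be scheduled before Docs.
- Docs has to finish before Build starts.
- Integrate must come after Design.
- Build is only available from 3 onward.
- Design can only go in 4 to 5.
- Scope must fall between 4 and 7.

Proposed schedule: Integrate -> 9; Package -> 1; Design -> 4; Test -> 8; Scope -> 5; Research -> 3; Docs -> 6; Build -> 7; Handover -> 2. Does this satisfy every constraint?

Yes, all constraints hold

Design can only go in 4 to 5 — holds.
Integrate must come after Design — holds.
Research must be scheduled before Docs — holds.
Scope must fall between 4 and 7 — holds.
Build is only available from 3 onward — holds.
Package must be no later than 8 — holds.
Docs has to finish before Build starts — holds.
No two tasks may share a slot — holds.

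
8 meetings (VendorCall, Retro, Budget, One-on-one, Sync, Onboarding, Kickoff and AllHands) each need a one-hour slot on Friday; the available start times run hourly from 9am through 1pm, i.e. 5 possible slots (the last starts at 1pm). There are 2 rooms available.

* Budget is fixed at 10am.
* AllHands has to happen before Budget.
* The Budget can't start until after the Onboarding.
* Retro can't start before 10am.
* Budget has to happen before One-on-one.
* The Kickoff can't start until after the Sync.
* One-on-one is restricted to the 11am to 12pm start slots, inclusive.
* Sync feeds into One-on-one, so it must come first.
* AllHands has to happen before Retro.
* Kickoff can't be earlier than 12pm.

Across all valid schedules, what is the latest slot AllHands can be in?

9am

Downstream work caps AllHands at 9am.
AllHands at 9am is achievable: One-on-one in 11am, Sync in 10am, VendorCall in 12pm, Onboarding in 9am, Budget in 10am, Retro in 11am, AllHands in 9am, Kickoff in 12pm.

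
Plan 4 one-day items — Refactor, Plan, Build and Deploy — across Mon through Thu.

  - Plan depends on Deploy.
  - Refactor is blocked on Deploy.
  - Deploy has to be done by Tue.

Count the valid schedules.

Splitting on Refactor: it can be Tue (12), Wed (20), Thu (20). Listing each branch's schedules as (Plan, Build, Deploy):
Refactor=Tue: (Tue,Mon,Mon) (Tue,Tue,Mon) (Tue,Wed,Mon) (Tue,Thu,Mon) (Wed,Mon,Mon) (Wed,Tue,Mon) (Wed,Wed,Mon) (Wed,Thu,Mon) (Thu,Mon,Mon) (Thu,Tue,Mon) (Thu,Wed,Mon) (Thu,Thu,Mon) — 12.
Refactor=Wed: (Tue,Mon,Mon) (Tue,Tue,Mon) (Tue,Wed,Mon) (Tue,Thu,Mon) (Wed,Mon,Mon) (Wed,Mon,Tue) (Wed,Tue,Mon) (Wed,Tue,Tue) (Wed,Wed,Mon) (Wed,Wed,Tue) (Wed,Thu,Mon) (Wed,Thu,Tue) (Thu,Mon,Mon) (Thu,Mon,Tue) (Thu,Tue,Mon) (Thu,Tue,Tue) (Thu,Wed,Mon) (Thu,Wed,Tue) (Thu,Thu,Mon) (Thu,Thu,Tue) — 20.
Refactor=Thu: (Tue,Mon,Mon) (Tue,Tue,Mon) (Tue,Wed,Mon) (Tue,Thu,Mon) (Wed,Mon,Mon) (Wed,Mon,Tue) (Wed,Tue,Mon) (Wed,Tue,Tue) (Wed,Wed,Mon) (Wed,Wed,Tue) (Wed,Thu,Mon) (Wed,Thu,Tue) (Thu,Mon,Mon) (Thu,Mon,Tue) (Thu,Tue,Mon) (Thu,Tue,Tue) (Thu,Wed,Mon) (Thu,Wed,Tue) (Thu,Thu,Mon) (Thu,Thu,Tue) — 20.
Summing: 12 + 20 + 20 = 52.

52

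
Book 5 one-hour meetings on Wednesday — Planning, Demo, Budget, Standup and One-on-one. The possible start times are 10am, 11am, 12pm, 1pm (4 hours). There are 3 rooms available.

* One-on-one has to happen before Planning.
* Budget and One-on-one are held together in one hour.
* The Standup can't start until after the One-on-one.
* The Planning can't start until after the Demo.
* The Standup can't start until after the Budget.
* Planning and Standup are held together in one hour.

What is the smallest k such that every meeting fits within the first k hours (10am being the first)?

2

The precedence chain requires at least 2 distinct hours.
With at most 3 per hour and 5 meetings, at least 2 hours are needed.
2 works (last occupied hour: 11am): for example Budget in 10am; Planning in 11am; Standup in 11am; One-on-one in 10am; Demo in 10am.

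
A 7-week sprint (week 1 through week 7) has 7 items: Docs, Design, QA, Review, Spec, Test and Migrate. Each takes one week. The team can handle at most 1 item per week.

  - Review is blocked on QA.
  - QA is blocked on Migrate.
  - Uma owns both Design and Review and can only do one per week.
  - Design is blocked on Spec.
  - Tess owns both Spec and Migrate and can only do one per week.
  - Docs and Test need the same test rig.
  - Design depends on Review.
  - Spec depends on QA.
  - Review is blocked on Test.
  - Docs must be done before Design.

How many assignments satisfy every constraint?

Splitting on QA: it can be week 2 (12), week 3 (18), week 4 (12). Listing each branch's schedules as (Docs, Design, Review, Spec, Test, Migrate) by week number:
QA=week 2: (3,7,5,6,4,1) (3,7,6,4,5,1) (3,7,6,5,4,1) (4,7,5,6,3,1) (4,7,6,3,5,1) (4,7,6,5,3,1) (5,7,4,6,3,1) (5,7,6,3,4,1) (5,7,6,4,3,1) (6,7,4,5,3,1) (6,7,5,3,4,1) (6,7,5,4,3,1) — 12.
QA=week 3: (1,7,5,6,4,2) (1,7,6,4,5,2) (1,7,6,5,4,2) (2,7,5,6,4,1) (2,7,6,4,5,1) (2,7,6,5,4,1) (4,7,5,6,1,2) (4,7,5,6,2,1) (4,7,6,5,1,2) (4,7,6,5,2,1) (5,7,4,6,1,2) (5,7,4,6,2,1) (5,7,6,4,1,2) (5,7,6,4,2,1) (6,7,4,5,1,2) (6,7,4,5,2,1) (6,7,5,4,1,2) (6,7,5,4,2,1) — 18.
QA=week 4: (1,7,5,6,2,3) (1,7,5,6,3,2) (1,7,6,5,2,3) (1,7,6,5,3,2) (2,7,5,6,1,3) (2,7,5,6,3,1) (2,7,6,5,1,3) (2,7,6,5,3,1) (3,7,5,6,1,2) (3,7,5,6,2,1) (3,7,6,5,1,2) (3,7,6,5,2,1) — 12.
Summing: 12 + 18 + 12 = 42.

42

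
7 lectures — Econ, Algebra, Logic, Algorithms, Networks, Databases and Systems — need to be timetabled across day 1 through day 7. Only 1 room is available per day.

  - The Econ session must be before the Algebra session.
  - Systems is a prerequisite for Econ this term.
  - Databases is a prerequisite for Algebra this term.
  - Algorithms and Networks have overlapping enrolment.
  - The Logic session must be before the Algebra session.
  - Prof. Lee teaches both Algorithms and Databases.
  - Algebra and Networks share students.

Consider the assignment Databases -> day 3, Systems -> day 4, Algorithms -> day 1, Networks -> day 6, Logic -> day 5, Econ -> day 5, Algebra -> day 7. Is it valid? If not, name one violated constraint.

No — it violates: Only 1 room is available per day

Algorithms and Networks have overlapping enrolment — holds.
The Econ session must be before the Algebra session — holds.
Algebra and Networks share students — holds.
Only 1 room is available per day — violated.
Databases is a prerequisite for Algebra this term — holds.
Systems is a prerequisite for Econ this term — holds.
The Logic session must be before the Algebra session — holds.
Prof. Lee teaches both Algorithms and Databases — holds.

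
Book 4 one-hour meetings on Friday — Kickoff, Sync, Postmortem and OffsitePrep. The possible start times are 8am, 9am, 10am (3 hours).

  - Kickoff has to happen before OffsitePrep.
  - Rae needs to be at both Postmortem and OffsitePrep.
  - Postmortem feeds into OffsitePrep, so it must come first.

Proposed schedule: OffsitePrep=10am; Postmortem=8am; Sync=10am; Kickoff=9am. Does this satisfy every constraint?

Kickoff has to happen before OffsitePrep — holds.
Postmortem feeds into OffsitePrep, so it must come first — holds.
Rae needs to be at both Postmortem and OffsitePrep — holds.

Valid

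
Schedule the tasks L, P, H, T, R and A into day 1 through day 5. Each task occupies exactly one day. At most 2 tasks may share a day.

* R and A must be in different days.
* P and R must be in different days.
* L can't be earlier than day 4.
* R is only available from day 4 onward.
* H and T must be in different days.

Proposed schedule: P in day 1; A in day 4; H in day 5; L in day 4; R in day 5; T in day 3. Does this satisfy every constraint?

L can't be earlier than day 4 — holds.
R is only available from day 4 onward — holds.
H and T must be in different days — holds.
At most 2 tasks may share a day — holds.
R and A must be in different days — holds.
P and R must be in different days — holds.

Yes, all constraints hold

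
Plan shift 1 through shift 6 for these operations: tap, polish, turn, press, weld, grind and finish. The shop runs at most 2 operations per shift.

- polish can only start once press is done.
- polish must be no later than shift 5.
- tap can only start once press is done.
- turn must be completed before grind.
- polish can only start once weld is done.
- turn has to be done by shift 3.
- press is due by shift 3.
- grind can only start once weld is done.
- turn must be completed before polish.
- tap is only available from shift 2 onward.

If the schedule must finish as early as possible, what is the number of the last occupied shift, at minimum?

shift 4

The precedence chain requires at least 2 distinct shifts.
With at most 2 per shift and 7 operations, at least 4 shifts are needed.
4 works (last occupied shift: shift 4): for example grind -> shift 3; polish -> shift 3; press -> shift 1; turn -> shift 1; tap -> shift 2; finish -> shift 4; weld -> shift 2.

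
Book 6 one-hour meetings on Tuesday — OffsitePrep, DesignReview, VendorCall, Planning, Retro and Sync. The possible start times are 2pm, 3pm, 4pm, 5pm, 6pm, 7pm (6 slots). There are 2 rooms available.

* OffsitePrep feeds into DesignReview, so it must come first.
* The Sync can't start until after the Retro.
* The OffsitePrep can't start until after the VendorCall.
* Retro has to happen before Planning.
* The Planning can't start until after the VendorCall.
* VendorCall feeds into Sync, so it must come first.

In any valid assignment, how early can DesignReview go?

Precedence pushes DesignReview to at least 4pm.
DesignReview at 4pm is achievable: VendorCall in 2pm; Retro in 2pm; OffsitePrep in 3pm; Sync in 4pm; DesignReview in 4pm; Planning in 3pm.

4pm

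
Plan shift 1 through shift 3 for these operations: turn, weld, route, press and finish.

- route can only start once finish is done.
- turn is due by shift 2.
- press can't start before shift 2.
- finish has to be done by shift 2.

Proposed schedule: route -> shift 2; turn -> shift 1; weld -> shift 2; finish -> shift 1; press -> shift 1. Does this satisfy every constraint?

No. press can't start before shift 2 is not satisfied.

route can only start once finish is done — holds.
turn is due by shift 2 — holds.
press can't start before shift 2 — violated.
finish has to be done by shift 2 — holds.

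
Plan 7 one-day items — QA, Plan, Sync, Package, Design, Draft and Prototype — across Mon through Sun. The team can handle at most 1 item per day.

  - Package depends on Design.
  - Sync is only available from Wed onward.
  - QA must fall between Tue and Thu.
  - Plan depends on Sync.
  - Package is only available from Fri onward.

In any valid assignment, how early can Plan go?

Precedence pushes Plan to at least Thu.
Plan at Thu is achievable: Package -> Fri; Sync -> Wed; Draft -> Sat; Design -> Mon; Prototype -> Sun; Plan -> Thu; QA -> Tue.

Thu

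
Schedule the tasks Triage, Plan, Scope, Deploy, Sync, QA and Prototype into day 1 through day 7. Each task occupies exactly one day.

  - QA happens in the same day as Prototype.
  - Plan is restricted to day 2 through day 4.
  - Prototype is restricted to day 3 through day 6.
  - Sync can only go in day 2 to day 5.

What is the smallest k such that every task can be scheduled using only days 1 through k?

Prototype can't be placed before day 3, so the schedule must run through at least day 3.
3 works (last occupied day: day 3): for example Deploy -> day 1; Triage -> day 1; Scope -> day 1; QA -> day 3; Plan -> day 2; Prototype -> day 3; Sync -> day 2.

3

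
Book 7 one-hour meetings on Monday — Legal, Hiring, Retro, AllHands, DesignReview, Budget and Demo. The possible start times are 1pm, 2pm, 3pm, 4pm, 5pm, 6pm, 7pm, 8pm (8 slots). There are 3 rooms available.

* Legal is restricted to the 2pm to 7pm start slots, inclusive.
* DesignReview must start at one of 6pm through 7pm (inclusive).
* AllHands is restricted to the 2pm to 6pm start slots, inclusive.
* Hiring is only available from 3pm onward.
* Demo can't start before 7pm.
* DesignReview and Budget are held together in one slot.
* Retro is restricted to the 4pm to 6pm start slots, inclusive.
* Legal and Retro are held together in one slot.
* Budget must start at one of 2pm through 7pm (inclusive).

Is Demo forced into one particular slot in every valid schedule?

Demo can be 7pm (e.g. Retro in 4pm, Demo in 7pm, Hiring in 3pm, Budget in 6pm, Legal in 4pm, DesignReview in 6pm, AllHands in 2pm) or 8pm (e.g. Hiring in 3pm, DesignReview in 6pm, Legal in 4pm, Budget in 6pm, Demo in 8pm, Retro in 4pm, AllHands in 2pm).

No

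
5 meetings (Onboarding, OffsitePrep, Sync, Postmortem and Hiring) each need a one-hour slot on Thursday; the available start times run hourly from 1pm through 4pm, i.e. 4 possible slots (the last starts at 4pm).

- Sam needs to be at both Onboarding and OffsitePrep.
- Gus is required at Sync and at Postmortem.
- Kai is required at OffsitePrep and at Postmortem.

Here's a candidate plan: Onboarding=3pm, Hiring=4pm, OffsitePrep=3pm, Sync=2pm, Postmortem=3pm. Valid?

Gus is required at Sync and at Postmortem — holds.
Sam needs to be at both Onboarding and OffsitePrep — violated.
Kai is required at OffsitePrep and at Postmortem — violated.

No. Sam needs to be at both Onboarding and OffsitePrep is not satisfied.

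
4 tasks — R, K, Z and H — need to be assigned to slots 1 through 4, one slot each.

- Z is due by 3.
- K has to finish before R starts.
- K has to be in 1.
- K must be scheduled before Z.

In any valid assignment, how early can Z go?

Precedence pushes Z to at least 2; Z's own window allows nothing later than 3.
Z at 2 is achievable: H -> 1; Z -> 2; R -> 2; K -> 1.

2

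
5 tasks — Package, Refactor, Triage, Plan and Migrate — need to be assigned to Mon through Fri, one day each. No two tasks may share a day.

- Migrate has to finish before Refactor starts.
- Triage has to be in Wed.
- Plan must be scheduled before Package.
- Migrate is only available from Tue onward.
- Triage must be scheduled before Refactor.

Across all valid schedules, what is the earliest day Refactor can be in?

Thu

Precedence pushes Refactor to at least Thu.
Refactor at Thu is achievable: Migrate in Tue; Triage in Wed; Refactor in Thu; Plan in Mon; Package in Fri.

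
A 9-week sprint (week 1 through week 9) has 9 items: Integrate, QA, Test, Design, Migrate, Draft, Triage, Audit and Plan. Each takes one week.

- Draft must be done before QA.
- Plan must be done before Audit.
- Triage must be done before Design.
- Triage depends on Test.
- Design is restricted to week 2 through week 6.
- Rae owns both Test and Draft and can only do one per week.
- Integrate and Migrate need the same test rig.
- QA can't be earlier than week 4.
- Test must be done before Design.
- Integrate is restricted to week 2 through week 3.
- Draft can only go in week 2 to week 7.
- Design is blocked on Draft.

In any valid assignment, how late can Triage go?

Precedence pushes Triage to at least week 2; downstream work caps Triage at week 5.
Triage at week 5 is achievable: Design -> week 6, Integrate -> week 2, Plan -> week 1, Migrate -> week 1, Audit -> week 2, Test -> week 1, Triage -> week 5, QA -> week 4, Draft -> week 2.

week 5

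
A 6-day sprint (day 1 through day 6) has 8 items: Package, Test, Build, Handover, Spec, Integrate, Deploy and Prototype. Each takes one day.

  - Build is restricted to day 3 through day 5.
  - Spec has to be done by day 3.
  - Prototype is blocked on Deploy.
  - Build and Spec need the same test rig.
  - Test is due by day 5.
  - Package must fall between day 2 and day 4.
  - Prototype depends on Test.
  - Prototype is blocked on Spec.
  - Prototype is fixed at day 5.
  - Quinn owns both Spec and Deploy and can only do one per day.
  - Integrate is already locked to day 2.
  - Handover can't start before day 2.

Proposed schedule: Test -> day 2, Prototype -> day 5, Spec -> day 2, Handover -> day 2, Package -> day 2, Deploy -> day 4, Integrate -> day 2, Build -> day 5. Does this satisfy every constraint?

Spec has to be done by day 3 — holds.
Quinn owns both Spec and Deploy and can only do one per day — holds.
Build and Spec need the same test rig — holds.
Prototype is fixed at day 5 — holds.
Package must fall between day 2 and day 4 — holds.
Prototype is blocked on Deploy — holds.
Build is restricted to day 3 through day 5 — holds.
Handover can't start before day 2 — holds.
Prototype depends on Test — holds.
Prototype is blocked on Spec — holds.
Test is due by day 5 — holds.
Integrate is already locked to day 2 — holds.

Valid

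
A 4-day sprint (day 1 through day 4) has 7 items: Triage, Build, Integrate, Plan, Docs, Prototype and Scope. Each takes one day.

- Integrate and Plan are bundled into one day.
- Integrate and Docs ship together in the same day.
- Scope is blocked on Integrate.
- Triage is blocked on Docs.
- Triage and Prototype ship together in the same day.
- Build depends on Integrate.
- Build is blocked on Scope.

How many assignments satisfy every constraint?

Splitting on Triage: it can be day 2 (3), day 3 (4), day 4 (4). Listing each branch's schedules as (Build, Integrate, Plan, Docs, Prototype, Scope) by day number:
Triage=day 2: (3,1,1,1,2,2) (4,1,1,1,2,2) (4,1,1,1,2,3) — 3.
Triage=day 3: (3,1,1,1,3,2) (4,1,1,1,3,2) (4,1,1,1,3,3) (4,2,2,2,3,3) — 4.
Triage=day 4: (3,1,1,1,4,2) (4,1,1,1,4,2) (4,1,1,1,4,3) (4,2,2,2,4,3) — 4.
Summing: 3 + 4 + 4 = 11.

11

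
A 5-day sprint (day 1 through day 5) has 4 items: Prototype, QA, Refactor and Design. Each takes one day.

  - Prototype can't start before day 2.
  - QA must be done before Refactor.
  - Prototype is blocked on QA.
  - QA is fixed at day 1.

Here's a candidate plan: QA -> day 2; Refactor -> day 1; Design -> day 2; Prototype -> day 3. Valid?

Prototype can't start before day 2 — holds.
QA is fixed at day 1 — violated.
QA must be done before Refactor — violated.
Prototype is blocked on QA — holds.

Invalid. QA must be done before Refactor.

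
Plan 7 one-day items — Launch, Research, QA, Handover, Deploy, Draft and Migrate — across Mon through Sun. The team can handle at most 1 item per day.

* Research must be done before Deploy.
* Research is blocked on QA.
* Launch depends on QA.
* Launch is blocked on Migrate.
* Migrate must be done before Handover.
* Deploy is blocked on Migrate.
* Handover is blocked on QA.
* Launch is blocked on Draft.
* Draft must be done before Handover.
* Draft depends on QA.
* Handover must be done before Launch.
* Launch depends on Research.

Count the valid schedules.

33

Splitting on Launch: it can be Sat (11), Sun (22). Listing each branch's schedules as (Research, QA, Handover, Deploy, Draft, Migrate):
Launch=Sat: (Tue,Mon,Fri,Sun,Wed,Thu) (Tue,Mon,Fri,Sun,Thu,Wed) (Wed,Mon,Fri,Sun,Tue,Thu) (Wed,Mon,Fri,Sun,Thu,Tue) (Wed,Tue,Fri,Sun,Thu,Mon) (Thu,Mon,Fri,Sun,Tue,Wed) (Thu,Mon,Fri,Sun,Wed,Tue) (Thu,Tue,Fri,Sun,Wed,Mon) (Fri,Mon,Thu,Sun,Tue,Wed) (Fri,Mon,Thu,Sun,Wed,Tue) (Fri,Tue,Thu,Sun,Wed,Mon) — 11.
Launch=Sun: (Tue,Mon,Fri,Sat,Wed,Thu) (Tue,Mon,Fri,Sat,Thu,Wed) (Tue,Mon,Sat,Thu,Fri,Wed) (Tue,Mon,Sat,Fri,Wed,Thu) (Tue,Mon,Sat,Fri,Thu,Wed) (Wed,Mon,Fri,Sat,Tue,Thu) (Wed,Mon,Fri,Sat,Thu,Tue) (Wed,Mon,Sat,Thu,Fri,Tue) (Wed,Mon,Sat,Fri,Tue,Thu) (Wed,Mon,Sat,Fri,Thu,Tue) (Wed,Tue,Fri,Sat,Thu,Mon) (Wed,Tue,Sat,Thu,Fri,Mon) (Wed,Tue,Sat,Fri,Thu,Mon) (Thu,Mon,Fri,Sat,Tue,Wed) (Thu,Mon,Fri,Sat,Wed,Tue) (Thu,Mon,Sat,Fri,Tue,Wed) (Thu,Mon,Sat,Fri,Wed,Tue) (Thu,Tue,Fri,Sat,Wed,Mon) (Thu,Tue,Sat,Fri,Wed,Mon) (Fri,Mon,Thu,Sat,Tue,Wed) (Fri,Mon,Thu,Sat,Wed,Tue) (Fri,Tue,Thu,Sat,Wed,Mon) — 22.
Summing: 11 + 22 = 33.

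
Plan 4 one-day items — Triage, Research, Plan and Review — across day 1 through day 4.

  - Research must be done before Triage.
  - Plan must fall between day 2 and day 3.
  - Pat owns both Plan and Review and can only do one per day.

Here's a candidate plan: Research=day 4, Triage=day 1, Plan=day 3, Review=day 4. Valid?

Pat owns both Plan and Review and can only do one per day — holds.
Research must be done before Triage — violated.
Plan must fall between day 2 and day 3 — holds.

No — it violates: Research must be done before Triage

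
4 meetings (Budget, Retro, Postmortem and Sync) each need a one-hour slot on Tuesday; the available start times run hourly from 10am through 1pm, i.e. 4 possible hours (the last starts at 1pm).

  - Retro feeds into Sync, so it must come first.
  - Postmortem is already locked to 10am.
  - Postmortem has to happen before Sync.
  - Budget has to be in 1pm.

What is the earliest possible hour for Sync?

11am

Precedence pushes Sync to at least 11am.
Sync at 11am is achievable: Postmortem in 10am, Budget in 1pm, Sync in 11am, Retro in 10am.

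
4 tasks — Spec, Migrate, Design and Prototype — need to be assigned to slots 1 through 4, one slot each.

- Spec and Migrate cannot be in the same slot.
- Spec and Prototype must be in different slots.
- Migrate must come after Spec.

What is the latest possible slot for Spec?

Downstream work caps Spec at 3.
Spec at 3 is achievable: Prototype in 1; Spec in 3; Migrate in 4; Design in 1.

3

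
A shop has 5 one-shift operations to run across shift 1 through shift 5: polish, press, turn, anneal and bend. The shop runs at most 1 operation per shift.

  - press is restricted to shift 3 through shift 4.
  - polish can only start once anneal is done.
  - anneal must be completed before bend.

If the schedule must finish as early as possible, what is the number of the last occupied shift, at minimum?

The precedence chain requires at least 2 distinct shifts.
With at most 1 per shift and 5 operations, at least 5 shifts are needed.
press can't be placed before shift 3, so the schedule must run through at least shift 3.
5 works (last occupied shift: shift 5): for example bend=shift 4, press=shift 3, turn=shift 5, anneal=shift 1, polish=shift 2.

shift 5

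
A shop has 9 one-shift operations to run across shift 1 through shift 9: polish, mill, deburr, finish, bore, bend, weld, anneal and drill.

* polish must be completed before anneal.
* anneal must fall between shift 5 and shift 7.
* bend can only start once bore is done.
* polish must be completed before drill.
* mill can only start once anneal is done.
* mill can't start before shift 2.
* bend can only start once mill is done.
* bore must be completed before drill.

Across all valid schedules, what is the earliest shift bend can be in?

shift 7

Precedence pushes bend to at least shift 7.
bend at shift 7 is achievable: drill=shift 2; bore=shift 1; mill=shift 6; weld=shift 1; anneal=shift 5; polish=shift 1; bend=shift 7; deburr=shift 1; finish=shift 1.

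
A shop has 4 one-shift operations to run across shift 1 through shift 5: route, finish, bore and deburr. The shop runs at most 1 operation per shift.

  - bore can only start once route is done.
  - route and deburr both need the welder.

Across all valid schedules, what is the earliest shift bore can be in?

shift 2

Precedence pushes bore to at least shift 2.
bore at shift 2 is achievable: finish=shift 3; route=shift 1; bore=shift 2; deburr=shift 4.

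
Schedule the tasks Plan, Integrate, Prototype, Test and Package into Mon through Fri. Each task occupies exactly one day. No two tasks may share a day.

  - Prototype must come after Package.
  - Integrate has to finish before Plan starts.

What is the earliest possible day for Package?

Downstream work caps Package at Thu.
Package at Mon is achievable: Prototype=Thu, Test=Fri, Package=Mon, Integrate=Tue, Plan=Wed.

Mon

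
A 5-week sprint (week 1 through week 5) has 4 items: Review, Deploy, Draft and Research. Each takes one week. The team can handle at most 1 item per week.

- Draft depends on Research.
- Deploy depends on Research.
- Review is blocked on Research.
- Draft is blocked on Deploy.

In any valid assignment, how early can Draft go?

Precedence pushes Draft to at least week 3.
Draft at week 3 is achievable: Research -> week 1, Draft -> week 3, Deploy -> week 2, Review -> week 4.

week 3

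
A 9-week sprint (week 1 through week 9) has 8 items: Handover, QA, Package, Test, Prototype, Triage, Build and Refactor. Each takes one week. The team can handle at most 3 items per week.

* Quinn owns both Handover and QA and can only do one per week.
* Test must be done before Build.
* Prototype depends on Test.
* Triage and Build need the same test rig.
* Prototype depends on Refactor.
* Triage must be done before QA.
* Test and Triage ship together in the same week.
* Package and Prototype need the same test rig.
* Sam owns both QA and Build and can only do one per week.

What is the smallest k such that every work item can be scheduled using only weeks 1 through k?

The precedence chain requires at least 2 distinct weeks.
With at most 3 per week and 8 work items, at least 3 weeks are needed.
3 works (last occupied week: week 3): for example Package in week 3, Test in week 1, Build in week 3, Refactor in week 1, QA in week 2, Prototype in week 2, Triage in week 1, Handover in week 3.

3 weeks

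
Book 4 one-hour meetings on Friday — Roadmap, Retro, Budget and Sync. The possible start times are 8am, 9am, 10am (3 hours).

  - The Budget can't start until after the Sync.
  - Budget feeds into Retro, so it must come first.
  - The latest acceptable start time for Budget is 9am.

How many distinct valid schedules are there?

Enumerating: Budget in 9am; Retro in 10am; Sync in 8am; Roadmap in 8am | Sync=8am; Budget=9am; Retro=10am; Roadmap=9am | Budget in 9am, Sync in 8am, Roadmap in 10am, Retro in 10am.

3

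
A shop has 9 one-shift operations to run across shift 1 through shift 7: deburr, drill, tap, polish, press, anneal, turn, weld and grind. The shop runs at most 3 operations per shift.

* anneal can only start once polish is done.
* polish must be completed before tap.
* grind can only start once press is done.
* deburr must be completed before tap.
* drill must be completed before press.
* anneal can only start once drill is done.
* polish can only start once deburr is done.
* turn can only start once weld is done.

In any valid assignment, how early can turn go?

shift 2

Precedence pushes turn to at least shift 2.
turn at shift 2 is achievable: polish -> shift 2; weld -> shift 1; turn -> shift 2; tap -> shift 3; drill -> shift 1; press -> shift 2; grind -> shift 3; deburr -> shift 1; anneal -> shift 3.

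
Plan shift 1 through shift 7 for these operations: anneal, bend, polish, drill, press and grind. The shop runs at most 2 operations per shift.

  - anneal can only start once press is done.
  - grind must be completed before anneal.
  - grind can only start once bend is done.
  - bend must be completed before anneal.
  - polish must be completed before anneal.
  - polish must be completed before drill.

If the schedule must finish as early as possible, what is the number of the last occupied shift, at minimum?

3

The precedence chain requires at least 3 distinct shifts.
With at most 2 per shift and 6 operations, at least 3 shifts are needed.
3 works (last occupied shift: shift 3): for example polish -> shift 1; bend -> shift 1; anneal -> shift 3; drill -> shift 3; grind -> shift 2; press -> shift 2.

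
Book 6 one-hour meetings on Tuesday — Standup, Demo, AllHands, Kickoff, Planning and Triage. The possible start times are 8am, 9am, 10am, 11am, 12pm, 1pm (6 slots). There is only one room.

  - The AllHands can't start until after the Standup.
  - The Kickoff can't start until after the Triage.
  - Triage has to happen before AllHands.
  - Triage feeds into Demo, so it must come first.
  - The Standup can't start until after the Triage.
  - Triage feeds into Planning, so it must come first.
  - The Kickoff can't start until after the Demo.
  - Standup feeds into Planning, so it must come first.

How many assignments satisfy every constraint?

Splitting on Standup: it can be 9am (12), 10am (6), 11am (2). Listing each branch's schedules as (Demo, AllHands, Kickoff, Planning, Triage):
Standup=9am: (10am,11am,12pm,1pm,8am) (10am,11am,1pm,12pm,8am) (10am,12pm,11am,1pm,8am) (10am,12pm,1pm,11am,8am) (10am,1pm,11am,12pm,8am) (10am,1pm,12pm,11am,8am) (11am,10am,12pm,1pm,8am) (11am,10am,1pm,12pm,8am) (11am,12pm,1pm,10am,8am) (11am,1pm,12pm,10am,8am) (12pm,10am,1pm,11am,8am) (12pm,11am,1pm,10am,8am) — 12.
Standup=10am: (9am,11am,12pm,1pm,8am) (9am,11am,1pm,12pm,8am) (9am,12pm,11am,1pm,8am) (9am,12pm,1pm,11am,8am) (9am,1pm,11am,12pm,8am) (9am,1pm,12pm,11am,8am) — 6.
Standup=11am: (9am,12pm,10am,1pm,8am) (9am,1pm,10am,12pm,8am) — 2.
Summing: 12 + 6 + 2 = 20.

20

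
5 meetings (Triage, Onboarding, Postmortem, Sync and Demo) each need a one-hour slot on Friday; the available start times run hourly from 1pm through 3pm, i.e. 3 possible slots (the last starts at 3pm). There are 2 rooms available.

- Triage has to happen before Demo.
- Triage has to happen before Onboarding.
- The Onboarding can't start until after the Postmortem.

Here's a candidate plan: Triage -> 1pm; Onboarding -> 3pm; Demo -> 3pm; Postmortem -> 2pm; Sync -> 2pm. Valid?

Valid

Triage has to happen before Demo — holds.
The Onboarding can't start until after the Postmortem — holds.
There are 2 rooms available — holds.
Triage has to happen before Onboarding — holds.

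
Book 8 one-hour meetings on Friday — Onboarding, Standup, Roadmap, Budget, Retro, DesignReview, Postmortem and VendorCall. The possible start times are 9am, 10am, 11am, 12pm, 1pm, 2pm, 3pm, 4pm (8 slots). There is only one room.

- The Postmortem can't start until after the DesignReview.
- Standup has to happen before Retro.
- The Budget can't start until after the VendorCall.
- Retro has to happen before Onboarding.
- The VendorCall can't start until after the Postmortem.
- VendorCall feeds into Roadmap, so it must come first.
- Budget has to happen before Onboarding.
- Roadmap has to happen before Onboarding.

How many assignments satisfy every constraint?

42

Splitting on Roadmap: it can be 12pm (3), 1pm (9), 2pm (15), 3pm (15). Listing each branch's schedules as (Onboarding, Standup, Budget, Retro, DesignReview, Postmortem, VendorCall):
Roadmap=12pm: (4pm,1pm,2pm,3pm,9am,10am,11am) (4pm,1pm,3pm,2pm,9am,10am,11am) (4pm,2pm,1pm,3pm,9am,10am,11am) — 3.
Roadmap=1pm: (4pm,9am,2pm,3pm,10am,11am,12pm) (4pm,9am,3pm,2pm,10am,11am,12pm) (4pm,10am,2pm,3pm,9am,11am,12pm) (4pm,10am,3pm,2pm,9am,11am,12pm) (4pm,11am,2pm,3pm,9am,10am,12pm) (4pm,11am,3pm,2pm,9am,10am,12pm) (4pm,12pm,2pm,3pm,9am,10am,11am) (4pm,12pm,3pm,2pm,9am,10am,11am) (4pm,2pm,12pm,3pm,9am,10am,11am) — 9.
Roadmap=2pm: (4pm,9am,1pm,3pm,10am,11am,12pm) (4pm,9am,3pm,10am,11am,12pm,1pm) (4pm,9am,3pm,11am,10am,12pm,1pm) (4pm,9am,3pm,12pm,10am,11am,1pm) (4pm,9am,3pm,1pm,10am,11am,12pm) (4pm,10am,1pm,3pm,9am,11am,12pm) (4pm,10am,3pm,11am,9am,12pm,1pm) (4pm,10am,3pm,12pm,9am,11am,1pm) (4pm,10am,3pm,1pm,9am,11am,12pm) (4pm,11am,1pm,3pm,9am,10am,12pm) (4pm,11am,3pm,12pm,9am,10am,1pm) (4pm,11am,3pm,1pm,9am,10am,12pm) (4pm,12pm,1pm,3pm,9am,10am,11am) (4pm,12pm,3pm,1pm,9am,10am,11am) (4pm,1pm,12pm,3pm,9am,10am,11am) — 15.
Roadmap=3pm: (4pm,9am,1pm,2pm,10am,11am,12pm) (4pm,9am,2pm,10am,11am,12pm,1pm) (4pm,9am,2pm,11am,10am,12pm,1pm) (4pm,9am,2pm,12pm,10am,11am,1pm) (4pm,9am,2pm,1pm,10am,11am,12pm) (4pm,10am,1pm,2pm,9am,11am,12pm) (4pm,10am,2pm,11am,9am,12pm,1pm) (4pm,10am,2pm,12pm,9am,11am,1pm) (4pm,10am,2pm,1pm,9am,11am,12pm) (4pm,11am,1pm,2pm,9am,10am,12pm) (4pm,11am,2pm,12pm,9am,10am,1pm) (4pm,11am,2pm,1pm,9am,10am,12pm) (4pm,12pm,1pm,2pm,9am,10am,11am) (4pm,12pm,2pm,1pm,9am,10am,11am) (4pm,1pm,12pm,2pm,9am,10am,11am) — 15.
Summing: 3 + 9 + 15 + 15 = 42.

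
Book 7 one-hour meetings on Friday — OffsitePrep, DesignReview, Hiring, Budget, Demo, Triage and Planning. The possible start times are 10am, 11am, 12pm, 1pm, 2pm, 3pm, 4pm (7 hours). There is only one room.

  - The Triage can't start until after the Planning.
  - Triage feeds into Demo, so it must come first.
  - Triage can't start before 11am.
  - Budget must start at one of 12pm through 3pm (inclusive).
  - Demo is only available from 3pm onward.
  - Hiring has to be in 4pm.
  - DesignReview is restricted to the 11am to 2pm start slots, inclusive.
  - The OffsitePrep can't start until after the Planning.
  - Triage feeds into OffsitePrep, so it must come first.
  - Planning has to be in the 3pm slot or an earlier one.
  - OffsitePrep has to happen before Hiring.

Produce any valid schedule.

OffsitePrep in 2pm, Hiring in 4pm, Triage in 1pm, Demo in 3pm, DesignReview in 11am, Budget in 12pm, Planning in 10am

Checking: OffsitePrep(2pm) before Hiring(4pm); Triage(1pm) before Demo(3pm); Triage(1pm) before OffsitePrep(2pm); Planning(10am) before Triage(1pm); Planning(10am) before OffsitePrep(2pm); Hiring=4pm in [4pm,4pm]; Demo=3pm in [3pm,4pm]; Triage=1pm in [11am,4pm]; Planning=10am in [10am,3pm]; Budget=12pm in [12pm,3pm]; DesignReview=11am in [11am,2pm]; max 1 per hour (cap 1).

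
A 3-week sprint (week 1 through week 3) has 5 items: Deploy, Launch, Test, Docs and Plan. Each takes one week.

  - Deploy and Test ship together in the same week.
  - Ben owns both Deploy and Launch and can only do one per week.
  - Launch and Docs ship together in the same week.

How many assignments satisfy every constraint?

18

Splitting on Deploy: it can be week 1 (6), week 2 (6), week 3 (6). Listing each branch's schedules as (Launch, Test, Docs, Plan) by week number:
Deploy=week 1: (2,1,2,1) (2,1,2,2) (2,1,2,3) (3,1,3,1) (3,1,3,2) (3,1,3,3) — 6.
Deploy=week 2: (1,2,1,1) (1,2,1,2) (1,2,1,3) (3,2,3,1) (3,2,3,2) (3,2,3,3) — 6.
Deploy=week 3: (1,3,1,1) (1,3,1,2) (1,3,1,3) (2,3,2,1) (2,3,2,2) (2,3,2,3) — 6.
Summing: 6 + 6 + 6 = 18.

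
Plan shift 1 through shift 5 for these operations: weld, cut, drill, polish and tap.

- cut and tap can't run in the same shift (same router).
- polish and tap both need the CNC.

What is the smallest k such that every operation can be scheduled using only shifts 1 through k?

Could 1 shift be enough, i.e. nothing placed later than shift 1? No: tap can't share with cut (shift 1) → nothing is left.
So 1 shift is not enough.
2 works (last occupied shift: shift 2): for example drill in shift 1; polish in shift 1; cut in shift 1; tap in shift 2; weld in shift 1.

2 shifts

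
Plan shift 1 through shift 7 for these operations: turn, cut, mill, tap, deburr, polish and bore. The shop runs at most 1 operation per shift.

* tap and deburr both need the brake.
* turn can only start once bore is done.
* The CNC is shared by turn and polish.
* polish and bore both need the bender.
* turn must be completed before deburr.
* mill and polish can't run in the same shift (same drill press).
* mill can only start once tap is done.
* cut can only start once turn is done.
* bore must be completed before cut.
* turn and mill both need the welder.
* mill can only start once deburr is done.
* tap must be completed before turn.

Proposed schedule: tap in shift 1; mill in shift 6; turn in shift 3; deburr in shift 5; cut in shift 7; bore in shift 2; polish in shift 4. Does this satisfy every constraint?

tap must be completed before turn — holds.
turn must be completed before deburr — holds.
polish and bore both need the bender — holds.
mill can only start once deburr is done — holds.
bore must be completed before cut — holds.
The CNC is shared by turn and polish — holds.
cut can only start once turn is done — holds.
turn and mill both need the welder — holds.
turn can only start once bore is done — holds.
mill can only start once tap is done — holds.
The shop runs at most 1 operation per shift — holds.
tap and deburr both need the brake — holds.
mill and polish can't run in the same shift (same drill press) — holds.

Yes, all constraints hold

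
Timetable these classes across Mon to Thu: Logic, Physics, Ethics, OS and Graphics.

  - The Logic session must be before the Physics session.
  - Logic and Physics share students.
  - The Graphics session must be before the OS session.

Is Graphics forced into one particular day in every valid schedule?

No

Graphics can be Mon (e.g. Ethics -> Mon; Graphics -> Mon; Physics -> Tue; OS -> Tue; Logic -> Mon) or Tue (e.g. Ethics -> Mon, Logic -> Mon, Physics -> Tue, OS -> Wed, Graphics -> Tue).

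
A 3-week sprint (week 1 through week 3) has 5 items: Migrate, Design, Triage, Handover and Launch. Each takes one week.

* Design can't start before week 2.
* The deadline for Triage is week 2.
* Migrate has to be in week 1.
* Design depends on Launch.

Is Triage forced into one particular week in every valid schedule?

No

Triage can be week 1 (e.g. Triage in week 1, Design in week 2, Handover in week 1, Launch in week 1, Migrate in week 1) or week 2 (e.g. Triage -> week 2; Migrate -> week 1; Launch -> week 1; Design -> week 2; Handover -> week 1).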